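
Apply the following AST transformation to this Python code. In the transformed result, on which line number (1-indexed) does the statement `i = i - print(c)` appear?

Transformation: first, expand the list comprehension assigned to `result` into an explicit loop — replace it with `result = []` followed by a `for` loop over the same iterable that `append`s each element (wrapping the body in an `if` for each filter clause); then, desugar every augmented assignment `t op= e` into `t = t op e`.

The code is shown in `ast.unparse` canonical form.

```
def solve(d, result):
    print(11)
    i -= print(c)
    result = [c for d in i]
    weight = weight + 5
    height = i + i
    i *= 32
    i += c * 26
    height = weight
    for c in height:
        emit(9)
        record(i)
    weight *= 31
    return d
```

Transformed code:
def solve(d, result):
    print(11)
    i = i - print(c)
    result = []
    for d in i:
        result.append(c)
    weight = weight + 5
    height = i + i
    i = i * 32
    i = i + c * 26
    height = weight
    for c in height:
        emit(9)
        record(i)
    weight = weight * 31
    return d

3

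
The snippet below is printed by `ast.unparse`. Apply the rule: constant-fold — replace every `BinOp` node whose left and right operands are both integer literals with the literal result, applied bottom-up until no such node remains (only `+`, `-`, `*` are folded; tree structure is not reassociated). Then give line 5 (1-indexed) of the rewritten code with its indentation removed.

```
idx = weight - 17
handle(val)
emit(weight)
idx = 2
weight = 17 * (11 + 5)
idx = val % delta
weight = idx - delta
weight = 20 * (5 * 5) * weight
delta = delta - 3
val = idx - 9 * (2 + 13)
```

Transformed code:
idx = weight - 17
handle(val)
emit(weight)
idx = 2
weight = 272
idx = val % delta
weight = idx - delta
weight = 500 * weight
delta = delta - 3
val = idx - 135

weight = 272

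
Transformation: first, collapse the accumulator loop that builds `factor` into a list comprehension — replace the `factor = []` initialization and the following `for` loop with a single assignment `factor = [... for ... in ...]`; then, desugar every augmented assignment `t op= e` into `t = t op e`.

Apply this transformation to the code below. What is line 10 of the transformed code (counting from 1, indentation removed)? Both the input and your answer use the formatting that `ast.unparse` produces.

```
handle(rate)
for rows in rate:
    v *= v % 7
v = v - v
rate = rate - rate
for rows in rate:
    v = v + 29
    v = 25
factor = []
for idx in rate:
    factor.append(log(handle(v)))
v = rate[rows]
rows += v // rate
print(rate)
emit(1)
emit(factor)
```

v = rate[rows]

Transformed code:
handle(rate)
for rows in rate:
    v = v * (v % 7)
v = v - v
rate = rate - rate
for rows in rate:
    v = v + 29
    v = 25
factor = [log(handle(v)) for idx in rate]
v = rate[rows]
rows = rows + v // rate
print(rate)
emit(1)
emit(factor)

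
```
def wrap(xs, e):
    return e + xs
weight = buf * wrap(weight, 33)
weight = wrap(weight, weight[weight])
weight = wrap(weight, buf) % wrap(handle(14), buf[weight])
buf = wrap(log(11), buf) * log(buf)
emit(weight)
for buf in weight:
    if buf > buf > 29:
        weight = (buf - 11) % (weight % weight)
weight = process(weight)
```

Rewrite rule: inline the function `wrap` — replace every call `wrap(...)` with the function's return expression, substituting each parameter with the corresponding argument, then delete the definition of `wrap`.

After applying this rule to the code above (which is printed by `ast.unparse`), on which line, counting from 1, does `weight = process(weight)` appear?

Transformed code:
weight = buf * (33 + weight)
weight = weight[weight] + weight
weight = (buf + weight) % (buf[weight] + handle(14))
buf = (buf + log(11)) * log(buf)
emit(weight)
for buf in weight:
    if buf > buf > 29:
        weight = (buf - 11) % (weight % weight)
weight = process(weight)

9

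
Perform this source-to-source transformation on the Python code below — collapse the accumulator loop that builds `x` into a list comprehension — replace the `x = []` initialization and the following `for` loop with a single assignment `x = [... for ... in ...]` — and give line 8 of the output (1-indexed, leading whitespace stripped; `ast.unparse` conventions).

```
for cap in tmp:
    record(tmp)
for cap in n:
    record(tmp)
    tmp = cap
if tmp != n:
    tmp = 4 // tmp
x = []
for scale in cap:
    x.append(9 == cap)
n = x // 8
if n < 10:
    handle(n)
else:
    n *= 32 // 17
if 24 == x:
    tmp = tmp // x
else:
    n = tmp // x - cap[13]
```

Transformed code:
for cap in tmp:
    record(tmp)
for cap in n:
    record(tmp)
    tmp = cap
if tmp != n:
    tmp = 4 // tmp
x = [9 == cap for scale in cap]
n = x // 8
if n < 10:
    handle(n)
else:
    n *= 32 // 17
if 24 == x:
    tmp = tmp // x
else:
    n = tmp // x - cap[13]

x = [9 == cap for scale in cap]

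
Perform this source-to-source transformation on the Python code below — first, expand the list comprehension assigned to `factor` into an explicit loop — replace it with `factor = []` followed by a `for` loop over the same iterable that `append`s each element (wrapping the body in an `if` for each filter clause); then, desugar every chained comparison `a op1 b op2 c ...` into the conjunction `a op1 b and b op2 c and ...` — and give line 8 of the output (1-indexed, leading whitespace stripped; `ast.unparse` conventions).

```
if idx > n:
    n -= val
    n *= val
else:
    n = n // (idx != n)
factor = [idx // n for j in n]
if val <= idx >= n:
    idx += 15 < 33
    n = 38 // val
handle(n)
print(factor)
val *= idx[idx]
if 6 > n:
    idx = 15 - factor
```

Transformed code:
if idx > n:
    n -= val
    n *= val
else:
    n = n // (idx != n)
factor = []
for j in n:
    factor.append(idx // n)
if val <= idx and idx >= n:
    idx += 15 < 33
    n = 38 // val
handle(n)
print(factor)
val *= idx[idx]
if 6 > n:
    idx = 15 - factor

factor.append(idx // n)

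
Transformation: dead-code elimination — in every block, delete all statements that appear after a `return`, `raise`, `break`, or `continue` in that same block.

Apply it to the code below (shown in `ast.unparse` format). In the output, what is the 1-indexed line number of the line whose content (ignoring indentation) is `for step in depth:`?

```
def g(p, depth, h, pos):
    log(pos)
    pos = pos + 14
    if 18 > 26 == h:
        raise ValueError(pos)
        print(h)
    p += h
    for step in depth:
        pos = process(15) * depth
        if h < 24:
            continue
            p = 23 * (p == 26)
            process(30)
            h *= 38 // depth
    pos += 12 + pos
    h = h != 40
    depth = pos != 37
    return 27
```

Transformed code:
def g(p, depth, h, pos):
    log(pos)
    pos = pos + 14
    if 18 > 26 == h:
        raise ValueError(pos)
    p += h
    for step in depth:
        pos = process(15) * depth
        if h < 24:
            continue
    pos += 12 + pos
    h = h != 40
    depth = pos != 37
    return 27

7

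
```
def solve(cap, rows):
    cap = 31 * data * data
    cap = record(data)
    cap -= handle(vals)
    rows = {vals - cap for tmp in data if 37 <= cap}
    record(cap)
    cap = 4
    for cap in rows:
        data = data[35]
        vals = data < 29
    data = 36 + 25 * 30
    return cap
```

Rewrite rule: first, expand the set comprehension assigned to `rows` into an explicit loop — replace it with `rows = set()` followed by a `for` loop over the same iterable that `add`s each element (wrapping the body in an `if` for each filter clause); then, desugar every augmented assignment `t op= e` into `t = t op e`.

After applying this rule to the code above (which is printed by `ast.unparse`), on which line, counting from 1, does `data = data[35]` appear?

Transformed code:
def solve(cap, rows):
    cap = 31 * data * data
    cap = record(data)
    cap = cap - handle(vals)
    rows = set()
    for tmp in data:
        if 37 <= cap:
            rows.add(vals - cap)
    record(cap)
    cap = 4
    for cap in rows:
        data = data[35]
        vals = data < 29
    data = 36 + 25 * 30
    return cap

12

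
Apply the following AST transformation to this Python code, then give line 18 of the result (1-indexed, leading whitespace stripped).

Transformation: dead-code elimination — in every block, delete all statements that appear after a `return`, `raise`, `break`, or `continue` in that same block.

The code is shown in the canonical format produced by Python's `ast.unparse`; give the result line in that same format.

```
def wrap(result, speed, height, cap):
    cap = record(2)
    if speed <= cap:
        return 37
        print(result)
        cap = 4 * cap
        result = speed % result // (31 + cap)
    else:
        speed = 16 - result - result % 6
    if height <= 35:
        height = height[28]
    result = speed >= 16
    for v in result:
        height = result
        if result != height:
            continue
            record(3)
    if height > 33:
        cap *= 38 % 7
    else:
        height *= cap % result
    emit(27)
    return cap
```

Transformed code:
def wrap(result, speed, height, cap):
    cap = record(2)
    if speed <= cap:
        return 37
    else:
        speed = 16 - result - result % 6
    if height <= 35:
        height = height[28]
    result = speed >= 16
    for v in result:
        height = result
        if result != height:
            continue
    if height > 33:
        cap *= 38 % 7
    else:
        height *= cap % result
    emit(27)
    return cap

emit(27)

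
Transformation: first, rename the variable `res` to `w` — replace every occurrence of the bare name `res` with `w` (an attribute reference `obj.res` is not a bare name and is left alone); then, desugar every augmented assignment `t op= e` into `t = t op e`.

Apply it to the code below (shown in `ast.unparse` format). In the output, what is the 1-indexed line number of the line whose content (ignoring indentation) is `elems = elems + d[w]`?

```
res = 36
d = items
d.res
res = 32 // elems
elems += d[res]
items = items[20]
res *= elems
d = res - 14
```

5

Transformed code:
w = 36
d = items
d.res
w = 32 // elems
elems = elems + d[w]
items = items[20]
w = w * elems
d = w - 14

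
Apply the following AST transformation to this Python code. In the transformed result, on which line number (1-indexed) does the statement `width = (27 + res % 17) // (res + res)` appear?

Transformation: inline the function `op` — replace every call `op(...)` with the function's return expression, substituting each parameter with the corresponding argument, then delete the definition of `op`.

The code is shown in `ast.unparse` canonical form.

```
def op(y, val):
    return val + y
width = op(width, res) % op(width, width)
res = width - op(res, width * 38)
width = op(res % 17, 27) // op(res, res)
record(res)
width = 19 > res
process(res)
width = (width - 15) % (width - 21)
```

3

Transformed code:
width = (res + width) % (width + width)
res = width - (width * 38 + res)
width = (27 + res % 17) // (res + res)
record(res)
width = 19 > res
process(res)
width = (width - 15) % (width - 21)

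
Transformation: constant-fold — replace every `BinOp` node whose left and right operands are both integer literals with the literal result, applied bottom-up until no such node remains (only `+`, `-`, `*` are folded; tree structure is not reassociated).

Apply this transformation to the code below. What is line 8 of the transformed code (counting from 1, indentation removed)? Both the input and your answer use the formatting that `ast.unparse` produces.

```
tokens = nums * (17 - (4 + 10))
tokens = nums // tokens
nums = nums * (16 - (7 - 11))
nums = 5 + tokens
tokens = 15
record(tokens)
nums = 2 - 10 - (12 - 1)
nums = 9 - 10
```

Transformed code:
tokens = nums * 3
tokens = nums // tokens
nums = nums * 20
nums = 5 + tokens
tokens = 15
record(tokens)
nums = -19
nums = -1

nums = -1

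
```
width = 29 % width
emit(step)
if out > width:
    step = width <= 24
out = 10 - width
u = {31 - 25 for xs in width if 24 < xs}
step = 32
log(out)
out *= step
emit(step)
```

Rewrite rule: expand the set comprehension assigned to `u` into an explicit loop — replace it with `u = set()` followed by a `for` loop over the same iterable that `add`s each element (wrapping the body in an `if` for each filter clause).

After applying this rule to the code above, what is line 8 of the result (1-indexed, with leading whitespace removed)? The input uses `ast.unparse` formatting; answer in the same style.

if 24 < xs:

Transformed code:
width = 29 % width
emit(step)
if out > width:
    step = width <= 24
out = 10 - width
u = set()
for xs in width:
    if 24 < xs:
        u.add(31 - 25)
step = 32
log(out)
out *= step
emit(step)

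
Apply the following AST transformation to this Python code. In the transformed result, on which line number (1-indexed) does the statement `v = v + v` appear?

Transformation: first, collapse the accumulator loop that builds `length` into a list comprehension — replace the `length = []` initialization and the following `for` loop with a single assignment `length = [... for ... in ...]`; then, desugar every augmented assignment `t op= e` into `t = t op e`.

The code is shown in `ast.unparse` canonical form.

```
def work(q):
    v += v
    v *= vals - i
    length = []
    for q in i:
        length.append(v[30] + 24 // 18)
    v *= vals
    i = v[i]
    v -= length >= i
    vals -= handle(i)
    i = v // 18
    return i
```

Transformed code:
def work(q):
    v = v + v
    v = v * (vals - i)
    length = [v[30] + 24 // 18 for q in i]
    v = v * vals
    i = v[i]
    v = v - (length >= i)
    vals = vals - handle(i)
    i = v // 18
    return i

2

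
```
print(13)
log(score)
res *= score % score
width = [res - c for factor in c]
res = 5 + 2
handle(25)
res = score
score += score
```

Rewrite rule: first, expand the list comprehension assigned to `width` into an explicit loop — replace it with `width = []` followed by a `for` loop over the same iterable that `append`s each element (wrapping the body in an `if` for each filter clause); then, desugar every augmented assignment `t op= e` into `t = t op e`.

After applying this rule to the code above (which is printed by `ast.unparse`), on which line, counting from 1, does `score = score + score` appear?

10

Transformed code:
print(13)
log(score)
res = res * (score % score)
width = []
for factor in c:
    width.append(res - c)
res = 5 + 2
handle(25)
res = score
score = score + score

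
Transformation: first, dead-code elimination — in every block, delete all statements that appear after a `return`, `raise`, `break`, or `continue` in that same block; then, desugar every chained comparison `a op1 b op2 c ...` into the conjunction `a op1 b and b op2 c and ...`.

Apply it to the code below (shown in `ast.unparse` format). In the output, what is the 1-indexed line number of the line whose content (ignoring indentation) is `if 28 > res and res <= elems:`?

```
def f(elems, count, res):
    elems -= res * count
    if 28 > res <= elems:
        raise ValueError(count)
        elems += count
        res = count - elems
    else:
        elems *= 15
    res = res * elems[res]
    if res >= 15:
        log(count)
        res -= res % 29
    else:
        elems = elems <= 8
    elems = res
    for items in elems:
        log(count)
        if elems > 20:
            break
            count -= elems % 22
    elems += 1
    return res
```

Transformed code:
def f(elems, count, res):
    elems -= res * count
    if 28 > res and res <= elems:
        raise ValueError(count)
    else:
        elems *= 15
    res = res * elems[res]
    if res >= 15:
        log(count)
        res -= res % 29
    else:
        elems = elems <= 8
    elems = res
    for items in elems:
        log(count)
        if elems > 20:
            break
    elems += 1
    return res

3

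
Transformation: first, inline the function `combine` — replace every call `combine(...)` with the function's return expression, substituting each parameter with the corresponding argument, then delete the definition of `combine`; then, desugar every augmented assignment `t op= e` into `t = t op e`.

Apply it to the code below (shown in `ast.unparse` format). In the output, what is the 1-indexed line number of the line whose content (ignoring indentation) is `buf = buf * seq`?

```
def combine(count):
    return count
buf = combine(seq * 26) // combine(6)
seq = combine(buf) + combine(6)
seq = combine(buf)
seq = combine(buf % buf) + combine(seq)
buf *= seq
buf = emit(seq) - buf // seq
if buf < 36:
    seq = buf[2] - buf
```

Transformed code:
buf = seq * 26 // 6
seq = buf + 6
seq = buf
seq = buf % buf + seq
buf = buf * seq
buf = emit(seq) - buf // seq
if buf < 36:
    seq = buf[2] - buf

5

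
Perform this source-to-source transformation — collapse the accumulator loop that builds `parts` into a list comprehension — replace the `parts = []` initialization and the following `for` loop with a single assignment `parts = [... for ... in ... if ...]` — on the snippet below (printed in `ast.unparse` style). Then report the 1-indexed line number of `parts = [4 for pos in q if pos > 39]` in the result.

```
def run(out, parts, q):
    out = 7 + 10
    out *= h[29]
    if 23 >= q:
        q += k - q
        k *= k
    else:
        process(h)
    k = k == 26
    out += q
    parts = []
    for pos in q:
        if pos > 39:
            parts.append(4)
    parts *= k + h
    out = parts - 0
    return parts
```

Transformed code:
def run(out, parts, q):
    out = 7 + 10
    out *= h[29]
    if 23 >= q:
        q += k - q
        k *= k
    else:
        process(h)
    k = k == 26
    out += q
    parts = [4 for pos in q if pos > 39]
    parts *= k + h
    out = parts - 0
    return parts

11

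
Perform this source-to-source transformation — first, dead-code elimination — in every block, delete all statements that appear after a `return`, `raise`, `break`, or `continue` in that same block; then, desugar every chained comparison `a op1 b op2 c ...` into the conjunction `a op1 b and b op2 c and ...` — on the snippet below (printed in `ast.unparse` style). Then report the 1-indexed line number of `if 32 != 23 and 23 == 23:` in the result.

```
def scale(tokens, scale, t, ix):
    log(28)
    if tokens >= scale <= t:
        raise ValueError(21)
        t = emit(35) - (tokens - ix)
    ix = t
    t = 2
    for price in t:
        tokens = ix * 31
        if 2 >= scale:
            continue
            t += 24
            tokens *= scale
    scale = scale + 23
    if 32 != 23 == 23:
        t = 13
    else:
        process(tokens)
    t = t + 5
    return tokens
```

Transformed code:
def scale(tokens, scale, t, ix):
    log(28)
    if tokens >= scale and scale <= t:
        raise ValueError(21)
    ix = t
    t = 2
    for price in t:
        tokens = ix * 31
        if 2 >= scale:
            continue
    scale = scale + 23
    if 32 != 23 and 23 == 23:
        t = 13
    else:
        process(tokens)
    t = t + 5
    return tokens

12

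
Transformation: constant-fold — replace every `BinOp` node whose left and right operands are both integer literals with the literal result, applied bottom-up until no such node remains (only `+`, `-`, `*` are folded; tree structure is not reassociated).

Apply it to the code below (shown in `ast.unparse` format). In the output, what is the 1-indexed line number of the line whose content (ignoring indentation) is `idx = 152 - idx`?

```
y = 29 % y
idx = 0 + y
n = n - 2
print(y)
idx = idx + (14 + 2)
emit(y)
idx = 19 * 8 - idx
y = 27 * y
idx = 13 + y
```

7

Transformed code:
y = 29 % y
idx = 0 + y
n = n - 2
print(y)
idx = idx + 16
emit(y)
idx = 152 - idx
y = 27 * y
idx = 13 + y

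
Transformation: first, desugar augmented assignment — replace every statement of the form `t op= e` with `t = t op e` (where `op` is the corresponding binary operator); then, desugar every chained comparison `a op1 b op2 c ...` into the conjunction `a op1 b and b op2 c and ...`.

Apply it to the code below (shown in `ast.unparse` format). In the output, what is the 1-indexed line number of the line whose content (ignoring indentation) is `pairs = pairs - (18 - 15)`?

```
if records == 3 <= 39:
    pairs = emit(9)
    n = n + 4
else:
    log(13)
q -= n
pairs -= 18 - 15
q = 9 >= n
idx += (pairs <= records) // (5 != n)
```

Transformed code:
if records == 3 and 3 <= 39:
    pairs = emit(9)
    n = n + 4
else:
    log(13)
q = q - n
pairs = pairs - (18 - 15)
q = 9 >= n
idx = idx + (pairs <= records) // (5 != n)

7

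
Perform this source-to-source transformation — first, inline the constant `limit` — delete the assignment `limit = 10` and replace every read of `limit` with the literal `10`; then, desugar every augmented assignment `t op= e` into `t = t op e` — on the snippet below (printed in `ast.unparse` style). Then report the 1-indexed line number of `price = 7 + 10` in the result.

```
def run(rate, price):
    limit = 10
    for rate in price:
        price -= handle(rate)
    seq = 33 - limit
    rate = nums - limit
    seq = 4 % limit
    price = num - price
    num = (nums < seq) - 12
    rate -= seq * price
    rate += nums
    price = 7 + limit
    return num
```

11

Transformed code:
def run(rate, price):
    for rate in price:
        price = price - handle(rate)
    seq = 33 - 10
    rate = nums - 10
    seq = 4 % 10
    price = num - price
    num = (nums < seq) - 12
    rate = rate - seq * price
    rate = rate + nums
    price = 7 + 10
    return num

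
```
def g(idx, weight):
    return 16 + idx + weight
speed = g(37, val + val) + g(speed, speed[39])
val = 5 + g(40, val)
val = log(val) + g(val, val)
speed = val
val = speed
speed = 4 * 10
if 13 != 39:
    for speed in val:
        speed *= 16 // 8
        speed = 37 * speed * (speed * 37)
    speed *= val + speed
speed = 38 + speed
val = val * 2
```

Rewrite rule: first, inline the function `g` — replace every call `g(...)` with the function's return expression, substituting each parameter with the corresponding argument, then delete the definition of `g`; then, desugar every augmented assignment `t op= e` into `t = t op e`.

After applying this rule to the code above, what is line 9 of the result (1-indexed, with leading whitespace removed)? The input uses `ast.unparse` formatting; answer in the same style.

speed = speed * (16 // 8)

Transformed code:
speed = 16 + 37 + (val + val) + (16 + speed + speed[39])
val = 5 + (16 + 40 + val)
val = log(val) + (16 + val + val)
speed = val
val = speed
speed = 4 * 10
if 13 != 39:
    for speed in val:
        speed = speed * (16 // 8)
        speed = 37 * speed * (speed * 37)
    speed = speed * (val + speed)
speed = 38 + speed
val = val * 2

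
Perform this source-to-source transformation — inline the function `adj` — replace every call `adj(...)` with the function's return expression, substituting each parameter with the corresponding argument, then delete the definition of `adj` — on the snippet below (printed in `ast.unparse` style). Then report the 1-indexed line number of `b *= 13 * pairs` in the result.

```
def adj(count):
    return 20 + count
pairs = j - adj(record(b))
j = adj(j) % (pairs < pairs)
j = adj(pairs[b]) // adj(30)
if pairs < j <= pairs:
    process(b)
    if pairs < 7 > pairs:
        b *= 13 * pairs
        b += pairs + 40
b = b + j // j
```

Transformed code:
pairs = j - (20 + record(b))
j = (20 + j) % (pairs < pairs)
j = (20 + pairs[b]) // (20 + 30)
if pairs < j <= pairs:
    process(b)
    if pairs < 7 > pairs:
        b *= 13 * pairs
        b += pairs + 40
b = b + j // j

7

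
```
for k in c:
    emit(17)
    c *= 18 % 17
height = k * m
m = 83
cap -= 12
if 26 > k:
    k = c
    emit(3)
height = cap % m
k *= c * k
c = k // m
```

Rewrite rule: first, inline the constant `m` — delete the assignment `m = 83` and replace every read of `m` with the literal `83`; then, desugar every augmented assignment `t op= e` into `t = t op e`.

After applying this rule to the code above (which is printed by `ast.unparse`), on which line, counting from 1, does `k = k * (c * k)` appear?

Transformed code:
for k in c:
    emit(17)
    c = c * (18 % 17)
height = k * 83
cap = cap - 12
if 26 > k:
    k = c
    emit(3)
height = cap % 83
k = k * (c * k)
c = k // 83

10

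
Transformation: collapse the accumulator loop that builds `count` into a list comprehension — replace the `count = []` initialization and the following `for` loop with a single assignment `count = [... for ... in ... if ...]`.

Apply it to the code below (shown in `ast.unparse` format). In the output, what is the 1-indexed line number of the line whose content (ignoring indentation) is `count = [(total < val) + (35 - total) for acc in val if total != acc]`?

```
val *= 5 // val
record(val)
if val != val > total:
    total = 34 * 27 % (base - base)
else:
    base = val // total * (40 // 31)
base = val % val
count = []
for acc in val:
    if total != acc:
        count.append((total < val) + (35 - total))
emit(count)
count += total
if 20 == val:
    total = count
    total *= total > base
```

Transformed code:
val *= 5 // val
record(val)
if val != val > total:
    total = 34 * 27 % (base - base)
else:
    base = val // total * (40 // 31)
base = val % val
count = [(total < val) + (35 - total) for acc in val if total != acc]
emit(count)
count += total
if 20 == val:
    total = count
    total *= total > base

8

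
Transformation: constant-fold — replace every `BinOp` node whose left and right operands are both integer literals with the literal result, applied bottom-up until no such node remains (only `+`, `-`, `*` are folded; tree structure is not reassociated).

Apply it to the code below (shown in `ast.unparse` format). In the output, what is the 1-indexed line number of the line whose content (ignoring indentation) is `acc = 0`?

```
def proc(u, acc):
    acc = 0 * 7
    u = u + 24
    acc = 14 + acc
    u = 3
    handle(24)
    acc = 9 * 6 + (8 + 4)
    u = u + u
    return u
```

2

Transformed code:
def proc(u, acc):
    acc = 0
    u = u + 24
    acc = 14 + acc
    u = 3
    handle(24)
    acc = 66
    u = u + u
    return u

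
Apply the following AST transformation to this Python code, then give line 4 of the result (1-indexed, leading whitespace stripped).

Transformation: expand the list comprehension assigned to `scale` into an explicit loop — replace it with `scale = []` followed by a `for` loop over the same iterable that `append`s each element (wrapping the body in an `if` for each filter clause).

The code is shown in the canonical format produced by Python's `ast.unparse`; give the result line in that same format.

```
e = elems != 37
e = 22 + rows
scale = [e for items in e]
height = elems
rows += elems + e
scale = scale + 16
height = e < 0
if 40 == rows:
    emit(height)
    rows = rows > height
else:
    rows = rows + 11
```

Transformed code:
e = elems != 37
e = 22 + rows
scale = []
for items in e:
    scale.append(e)
height = elems
rows += elems + e
scale = scale + 16
height = e < 0
if 40 == rows:
    emit(height)
    rows = rows > height
else:
    rows = rows + 11

for items in e:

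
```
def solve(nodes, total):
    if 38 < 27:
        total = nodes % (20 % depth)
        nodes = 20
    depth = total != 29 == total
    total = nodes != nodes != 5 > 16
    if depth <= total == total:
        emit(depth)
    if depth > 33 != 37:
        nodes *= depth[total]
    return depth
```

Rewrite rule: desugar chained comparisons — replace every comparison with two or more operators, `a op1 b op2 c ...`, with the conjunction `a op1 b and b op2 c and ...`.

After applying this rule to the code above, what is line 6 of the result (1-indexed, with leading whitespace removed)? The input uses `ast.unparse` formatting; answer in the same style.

Transformed code:
def solve(nodes, total):
    if 38 < 27:
        total = nodes % (20 % depth)
        nodes = 20
    depth = total != 29 and 29 == total
    total = nodes != nodes and nodes != 5 and (5 > 16)
    if depth <= total and total == total:
        emit(depth)
    if depth > 33 and 33 != 37:
        nodes *= depth[total]
    return depth

total = nodes != nodes and nodes != 5 and (5 > 16)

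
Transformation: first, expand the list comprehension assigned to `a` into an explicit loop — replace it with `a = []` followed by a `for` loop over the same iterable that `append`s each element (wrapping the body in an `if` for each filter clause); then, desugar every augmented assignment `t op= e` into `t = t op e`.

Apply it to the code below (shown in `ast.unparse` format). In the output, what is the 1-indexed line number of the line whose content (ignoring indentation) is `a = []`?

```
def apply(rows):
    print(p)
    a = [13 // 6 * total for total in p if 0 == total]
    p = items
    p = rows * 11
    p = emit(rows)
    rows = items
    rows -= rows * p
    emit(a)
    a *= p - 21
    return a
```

3

Transformed code:
def apply(rows):
    print(p)
    a = []
    for total in p:
        if 0 == total:
            a.append(13 // 6 * total)
    p = items
    p = rows * 11
    p = emit(rows)
    rows = items
    rows = rows - rows * p
    emit(a)
    a = a * (p - 21)
    return a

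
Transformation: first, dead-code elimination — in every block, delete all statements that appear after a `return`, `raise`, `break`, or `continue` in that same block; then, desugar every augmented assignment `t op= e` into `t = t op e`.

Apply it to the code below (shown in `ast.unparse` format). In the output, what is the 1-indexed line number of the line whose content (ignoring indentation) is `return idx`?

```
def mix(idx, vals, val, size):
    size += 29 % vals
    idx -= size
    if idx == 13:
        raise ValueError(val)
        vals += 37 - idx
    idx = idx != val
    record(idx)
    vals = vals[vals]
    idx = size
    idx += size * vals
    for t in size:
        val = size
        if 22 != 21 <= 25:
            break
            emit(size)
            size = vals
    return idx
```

15

Transformed code:
def mix(idx, vals, val, size):
    size = size + 29 % vals
    idx = idx - size
    if idx == 13:
        raise ValueError(val)
    idx = idx != val
    record(idx)
    vals = vals[vals]
    idx = size
    idx = idx + size * vals
    for t in size:
        val = size
        if 22 != 21 <= 25:
            break
    return idx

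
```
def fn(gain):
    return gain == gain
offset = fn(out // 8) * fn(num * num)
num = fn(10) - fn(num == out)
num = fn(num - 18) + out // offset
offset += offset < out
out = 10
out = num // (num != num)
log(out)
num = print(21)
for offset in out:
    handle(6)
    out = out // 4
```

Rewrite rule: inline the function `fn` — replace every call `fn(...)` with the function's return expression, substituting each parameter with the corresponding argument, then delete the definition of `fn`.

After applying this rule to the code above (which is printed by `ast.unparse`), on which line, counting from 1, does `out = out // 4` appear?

Transformed code:
offset = (out // 8 == out // 8) * (num * num == num * num)
num = (10 == 10) - ((num == out) == (num == out))
num = (num - 18 == num - 18) + out // offset
offset += offset < out
out = 10
out = num // (num != num)
log(out)
num = print(21)
for offset in out:
    handle(6)
    out = out // 4

11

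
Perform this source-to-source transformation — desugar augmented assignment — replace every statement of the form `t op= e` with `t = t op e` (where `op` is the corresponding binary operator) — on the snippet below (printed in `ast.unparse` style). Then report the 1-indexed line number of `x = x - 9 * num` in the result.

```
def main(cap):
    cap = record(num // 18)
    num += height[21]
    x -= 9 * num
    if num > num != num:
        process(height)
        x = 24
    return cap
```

Transformed code:
def main(cap):
    cap = record(num // 18)
    num = num + height[21]
    x = x - 9 * num
    if num > num != num:
        process(height)
        x = 24
    return cap

4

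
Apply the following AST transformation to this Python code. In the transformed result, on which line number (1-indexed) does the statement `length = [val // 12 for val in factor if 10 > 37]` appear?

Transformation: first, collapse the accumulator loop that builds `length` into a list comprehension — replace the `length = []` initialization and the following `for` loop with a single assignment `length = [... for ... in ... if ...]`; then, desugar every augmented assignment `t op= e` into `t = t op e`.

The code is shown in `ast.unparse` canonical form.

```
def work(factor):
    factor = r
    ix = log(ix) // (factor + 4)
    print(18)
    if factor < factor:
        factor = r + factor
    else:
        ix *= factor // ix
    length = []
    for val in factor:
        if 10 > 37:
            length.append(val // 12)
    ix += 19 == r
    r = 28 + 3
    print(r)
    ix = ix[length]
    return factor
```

Transformed code:
def work(factor):
    factor = r
    ix = log(ix) // (factor + 4)
    print(18)
    if factor < factor:
        factor = r + factor
    else:
        ix = ix * (factor // ix)
    length = [val // 12 for val in factor if 10 > 37]
    ix = ix + (19 == r)
    r = 28 + 3
    print(r)
    ix = ix[length]
    return factor

9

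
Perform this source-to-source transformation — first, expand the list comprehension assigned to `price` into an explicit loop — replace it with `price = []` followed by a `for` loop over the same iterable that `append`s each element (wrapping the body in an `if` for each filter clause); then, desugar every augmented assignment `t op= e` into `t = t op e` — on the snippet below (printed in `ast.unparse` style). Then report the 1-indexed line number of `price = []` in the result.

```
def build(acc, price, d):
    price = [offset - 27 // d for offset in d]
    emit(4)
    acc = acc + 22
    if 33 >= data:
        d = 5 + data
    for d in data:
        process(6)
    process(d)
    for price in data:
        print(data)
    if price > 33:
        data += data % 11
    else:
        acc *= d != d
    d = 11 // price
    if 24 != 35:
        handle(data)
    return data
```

2

Transformed code:
def build(acc, price, d):
    price = []
    for offset in d:
        price.append(offset - 27 // d)
    emit(4)
    acc = acc + 22
    if 33 >= data:
        d = 5 + data
    for d in data:
        process(6)
    process(d)
    for price in data:
        print(data)
    if price > 33:
        data = data + data % 11
    else:
        acc = acc * (d != d)
    d = 11 // price
    if 24 != 35:
        handle(data)
    return data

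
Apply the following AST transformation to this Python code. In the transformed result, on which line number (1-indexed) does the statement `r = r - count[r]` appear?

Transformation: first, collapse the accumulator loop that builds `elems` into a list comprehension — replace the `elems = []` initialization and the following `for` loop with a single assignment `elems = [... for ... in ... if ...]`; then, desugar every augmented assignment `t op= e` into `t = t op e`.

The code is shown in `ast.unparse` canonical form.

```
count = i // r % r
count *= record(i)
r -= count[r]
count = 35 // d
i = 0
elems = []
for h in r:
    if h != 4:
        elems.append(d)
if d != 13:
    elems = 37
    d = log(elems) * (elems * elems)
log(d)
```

3

Transformed code:
count = i // r % r
count = count * record(i)
r = r - count[r]
count = 35 // d
i = 0
elems = [d for h in r if h != 4]
if d != 13:
    elems = 37
    d = log(elems) * (elems * elems)
log(d)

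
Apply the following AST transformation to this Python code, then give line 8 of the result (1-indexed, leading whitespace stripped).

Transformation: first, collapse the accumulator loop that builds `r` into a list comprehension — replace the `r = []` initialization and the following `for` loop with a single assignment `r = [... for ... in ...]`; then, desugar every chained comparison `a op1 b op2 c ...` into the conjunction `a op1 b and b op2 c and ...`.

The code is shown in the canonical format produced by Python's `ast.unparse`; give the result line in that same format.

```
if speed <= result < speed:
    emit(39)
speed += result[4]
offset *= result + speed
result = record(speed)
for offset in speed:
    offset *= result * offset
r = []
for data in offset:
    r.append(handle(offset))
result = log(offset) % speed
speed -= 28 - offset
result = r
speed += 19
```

r = [handle(offset) for data in offset]

Transformed code:
if speed <= result and result < speed:
    emit(39)
speed += result[4]
offset *= result + speed
result = record(speed)
for offset in speed:
    offset *= result * offset
r = [handle(offset) for data in offset]
result = log(offset) % speed
speed -= 28 - offset
result = r
speed += 19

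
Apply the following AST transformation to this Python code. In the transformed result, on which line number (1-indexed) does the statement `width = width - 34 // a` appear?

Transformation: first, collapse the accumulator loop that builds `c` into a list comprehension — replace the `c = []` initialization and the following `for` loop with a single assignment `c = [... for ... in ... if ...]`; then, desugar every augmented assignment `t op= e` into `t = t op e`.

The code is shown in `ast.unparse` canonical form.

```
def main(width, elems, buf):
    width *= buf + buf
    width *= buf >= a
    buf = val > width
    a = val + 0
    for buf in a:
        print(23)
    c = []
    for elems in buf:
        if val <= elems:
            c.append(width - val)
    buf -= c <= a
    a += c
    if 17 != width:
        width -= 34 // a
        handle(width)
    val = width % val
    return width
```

12

Transformed code:
def main(width, elems, buf):
    width = width * (buf + buf)
    width = width * (buf >= a)
    buf = val > width
    a = val + 0
    for buf in a:
        print(23)
    c = [width - val for elems in buf if val <= elems]
    buf = buf - (c <= a)
    a = a + c
    if 17 != width:
        width = width - 34 // a
        handle(width)
    val = width % val
    return width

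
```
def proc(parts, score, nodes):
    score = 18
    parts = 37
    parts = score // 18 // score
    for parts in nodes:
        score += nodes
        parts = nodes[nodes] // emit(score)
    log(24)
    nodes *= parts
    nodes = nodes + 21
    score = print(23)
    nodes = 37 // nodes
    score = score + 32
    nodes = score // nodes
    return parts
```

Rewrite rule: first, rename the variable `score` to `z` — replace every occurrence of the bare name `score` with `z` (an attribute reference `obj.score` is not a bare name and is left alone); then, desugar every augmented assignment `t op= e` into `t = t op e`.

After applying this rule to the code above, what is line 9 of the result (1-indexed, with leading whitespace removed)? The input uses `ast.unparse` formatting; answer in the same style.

nodes = nodes * parts

Transformed code:
def proc(parts, z, nodes):
    z = 18
    parts = 37
    parts = z // 18 // z
    for parts in nodes:
        z = z + nodes
        parts = nodes[nodes] // emit(z)
    log(24)
    nodes = nodes * parts
    nodes = nodes + 21
    z = print(23)
    nodes = 37 // nodes
    z = z + 32
    nodes = z // nodes
    return parts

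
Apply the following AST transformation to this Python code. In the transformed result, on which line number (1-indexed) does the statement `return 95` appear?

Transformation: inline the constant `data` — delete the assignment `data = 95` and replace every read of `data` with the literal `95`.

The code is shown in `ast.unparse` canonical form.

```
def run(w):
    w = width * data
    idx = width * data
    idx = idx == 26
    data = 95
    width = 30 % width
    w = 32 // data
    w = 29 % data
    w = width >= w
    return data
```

Transformed code:
def run(w):
    w = width * 95
    idx = width * 95
    idx = idx == 26
    width = 30 % width
    w = 32 // 95
    w = 29 % 95
    w = width >= w
    return 95

9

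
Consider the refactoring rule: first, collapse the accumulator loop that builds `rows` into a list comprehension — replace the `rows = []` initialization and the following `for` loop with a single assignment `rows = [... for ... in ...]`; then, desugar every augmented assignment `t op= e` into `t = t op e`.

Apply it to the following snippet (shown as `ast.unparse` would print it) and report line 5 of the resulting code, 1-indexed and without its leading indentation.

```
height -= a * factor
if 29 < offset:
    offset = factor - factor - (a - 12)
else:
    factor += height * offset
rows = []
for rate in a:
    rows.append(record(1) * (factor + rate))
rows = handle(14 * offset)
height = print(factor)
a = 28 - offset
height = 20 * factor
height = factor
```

factor = factor + height * offset

Transformed code:
height = height - a * factor
if 29 < offset:
    offset = factor - factor - (a - 12)
else:
    factor = factor + height * offset
rows = [record(1) * (factor + rate) for rate in a]
rows = handle(14 * offset)
height = print(factor)
a = 28 - offset
height = 20 * factor
height = factor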